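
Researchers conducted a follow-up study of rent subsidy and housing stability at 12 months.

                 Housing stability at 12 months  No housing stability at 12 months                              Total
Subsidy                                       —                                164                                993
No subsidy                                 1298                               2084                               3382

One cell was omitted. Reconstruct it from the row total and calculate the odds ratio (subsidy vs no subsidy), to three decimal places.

8.116

The missing cell is in the exposed row: 993 − 164 = 829.
So a = 829, b = 164, c = 1298, d = 2084.
OR = (a·d)/(b·c) = (829 × 2084) / (164 × 1298) = 1727636 / 212872 = 8.11584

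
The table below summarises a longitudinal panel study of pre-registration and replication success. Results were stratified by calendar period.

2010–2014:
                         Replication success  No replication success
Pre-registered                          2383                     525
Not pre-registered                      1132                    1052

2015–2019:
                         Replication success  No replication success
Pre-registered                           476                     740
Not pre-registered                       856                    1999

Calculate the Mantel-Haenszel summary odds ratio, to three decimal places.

OR_MH = Σ(aᵢdᵢ/nᵢ) / Σ(bᵢcᵢ/nᵢ), where nᵢ is the stratum total.
Stratum 1 (2010–2014): n = 5092; a·d/n = 2383·1052/5092 = 492.3244; b·c/n = 525·1132/5092 = 116.7125
Stratum 2 (2015–2019): n = 4071; a·d/n = 476·1999/4071 = 233.7323; b·c/n = 740·856/4071 = 155.5981
OR_MH = (492.3244 + 233.7323) / (116.7125 + 155.5981) = 726.0567 / 272.3106 = 2.66628

2.666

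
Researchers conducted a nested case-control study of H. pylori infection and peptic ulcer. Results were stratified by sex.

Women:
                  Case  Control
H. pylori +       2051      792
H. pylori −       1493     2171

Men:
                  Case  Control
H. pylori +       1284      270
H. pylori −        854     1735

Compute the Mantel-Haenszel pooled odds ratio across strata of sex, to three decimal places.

OR_MH = Σ(aᵢdᵢ/nᵢ) / Σ(bᵢcᵢ/nᵢ), where nᵢ is the stratum total.
Stratum 1 (Women): n = 6507; a·d/n = 2051·2171/6507 = 684.2971; b·c/n = 792·1493/6507 = 181.7206
Stratum 2 (Men): n = 4143; a·d/n = 1284·1735/4143 = 537.7118; b·c/n = 270·854/4143 = 55.6553
OR_MH = (684.2971 + 537.7118) / (181.7206 + 55.6553) = 1222.0089 / 237.3759 = 5.14799

5.148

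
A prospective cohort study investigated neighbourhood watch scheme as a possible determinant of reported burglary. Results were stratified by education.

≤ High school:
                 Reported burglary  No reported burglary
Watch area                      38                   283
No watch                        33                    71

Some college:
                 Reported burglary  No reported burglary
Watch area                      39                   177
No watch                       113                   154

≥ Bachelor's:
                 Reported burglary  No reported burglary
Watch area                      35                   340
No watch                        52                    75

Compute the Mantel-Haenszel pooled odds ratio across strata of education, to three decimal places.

0.244

OR_MH = Σ(aᵢdᵢ/nᵢ) / Σ(bᵢcᵢ/nᵢ), where nᵢ is the stratum total.
Stratum 1 (≤ High school): n = 425; a·d/n = 38·71/425 = 6.3482; b·c/n = 283·33/425 = 21.9741
Stratum 2 (Some college): n = 483; a·d/n = 39·154/483 = 12.4348; b·c/n = 177·113/483 = 41.4099
Stratum 3 (≥ Bachelor's): n = 502; a·d/n = 35·75/502 = 5.2291; b·c/n = 340·52/502 = 35.2191
OR_MH = (6.3482 + 12.4348 + 5.2291) / (21.9741 + 41.4099 + 35.2191) = 24.0121 / 98.6032 = 0.24352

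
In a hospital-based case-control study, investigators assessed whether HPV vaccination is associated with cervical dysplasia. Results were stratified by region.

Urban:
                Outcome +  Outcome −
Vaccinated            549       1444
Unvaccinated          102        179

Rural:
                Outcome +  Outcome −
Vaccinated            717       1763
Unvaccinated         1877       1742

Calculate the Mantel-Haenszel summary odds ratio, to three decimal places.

OR_MH = Σ(aᵢdᵢ/nᵢ) / Σ(bᵢcᵢ/nᵢ), where nᵢ is the stratum total.
Stratum 1 (Urban): n = 2274; a·d/n = 549·179/2274 = 43.2150; b·c/n = 1444·102/2274 = 64.7704
Stratum 2 (Rural): n = 6099; a·d/n = 717·1742/6099 = 204.7900; b·c/n = 1763·1877/6099 = 542.5727
OR_MH = (43.2150 + 204.7900) / (64.7704 + 542.5727) = 248.0050 / 607.3432 = 0.40834

0.408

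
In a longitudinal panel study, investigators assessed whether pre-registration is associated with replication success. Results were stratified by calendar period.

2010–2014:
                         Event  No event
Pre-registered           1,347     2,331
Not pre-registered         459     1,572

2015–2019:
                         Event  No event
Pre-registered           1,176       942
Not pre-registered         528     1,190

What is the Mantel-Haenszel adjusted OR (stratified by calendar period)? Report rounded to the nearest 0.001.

2.320

OR_MH = Σ(aᵢdᵢ/nᵢ) / Σ(bᵢcᵢ/nᵢ), where nᵢ is the stratum total.
Stratum 1 (2010–2014): n = 5709; a·d/n = 1347·1572/5709 = 370.9028; b·c/n = 2331·459/5709 = 187.4109
Stratum 2 (2015–2019): n = 3836; a·d/n = 1176·1190/3836 = 364.8175; b·c/n = 942·528/3836 = 129.6601
OR_MH = (370.9028 + 364.8175) / (187.4109 + 129.6601) = 735.7203 / 317.0710 = 2.32036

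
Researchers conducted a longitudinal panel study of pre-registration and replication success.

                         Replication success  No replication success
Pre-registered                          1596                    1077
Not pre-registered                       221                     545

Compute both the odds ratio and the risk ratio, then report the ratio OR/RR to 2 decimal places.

1.77

Cells: a = 1596, b = 1077, c = 221, d = 545.
OR = (1596·545)/(1077·221) = 869820/238017 = 3.65444
Risk in exposed = 1596/2673 = 0.59708; risk in unexposed = 221/766 = 0.28851; RR = 2.06952
OR/RR = 3.65444 / 2.06952 = 1.76584
The outcome is not rare, so the OR lies further from 1 than the RR.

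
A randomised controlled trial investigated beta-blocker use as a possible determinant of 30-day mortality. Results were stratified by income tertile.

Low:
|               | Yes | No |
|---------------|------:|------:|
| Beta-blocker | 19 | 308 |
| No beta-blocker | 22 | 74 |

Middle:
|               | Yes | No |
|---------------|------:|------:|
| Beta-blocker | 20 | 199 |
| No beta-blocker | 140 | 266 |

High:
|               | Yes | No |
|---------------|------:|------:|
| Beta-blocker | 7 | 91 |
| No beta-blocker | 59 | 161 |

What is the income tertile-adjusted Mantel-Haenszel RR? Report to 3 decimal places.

RR_MH = Σ(aᵢ·n₀ᵢ/nᵢ) / Σ(cᵢ·n₁ᵢ/nᵢ), with n₁ᵢ = aᵢ+bᵢ (exposed), n₀ᵢ = cᵢ+dᵢ (unexposed), nᵢ = n₁ᵢ+n₀ᵢ.
Stratum 1 (Low): n₁ = 327, n₀ = 96, n = 423; a·n₀/n = 19·96/423 = 4.3121; c·n₁/n = 22·327/423 = 17.0071
Stratum 2 (Middle): n₁ = 219, n₀ = 406, n = 625; a·n₀/n = 20·406/625 = 12.9920; c·n₁/n = 140·219/625 = 49.0560
Stratum 3 (High): n₁ = 98, n₀ = 220, n = 318; a·n₀/n = 7·220/318 = 4.8428; c·n₁/n = 59·98/318 = 18.1824
RR_MH = (4.3121 + 12.9920 + 4.8428) / (17.0071 + 49.0560 + 18.1824) = 22.1468 / 84.2455 = 0.26288

0.263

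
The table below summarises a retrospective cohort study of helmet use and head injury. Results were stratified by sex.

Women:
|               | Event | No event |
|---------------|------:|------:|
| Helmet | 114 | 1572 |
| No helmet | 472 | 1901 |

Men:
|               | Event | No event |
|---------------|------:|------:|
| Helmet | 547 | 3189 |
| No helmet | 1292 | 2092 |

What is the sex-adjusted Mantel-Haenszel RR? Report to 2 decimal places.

RR_MH = Σ(aᵢ·n₀ᵢ/nᵢ) / Σ(cᵢ·n₁ᵢ/nᵢ), with n₁ᵢ = aᵢ+bᵢ (exposed), n₀ᵢ = cᵢ+dᵢ (unexposed), nᵢ = n₁ᵢ+n₀ᵢ.
Stratum 1 (Women): n₁ = 1686, n₀ = 2373, n = 4059; a·n₀/n = 114·2373/4059 = 66.6475; c·n₁/n = 472·1686/4059 = 196.0562
Stratum 2 (Men): n₁ = 3736, n₀ = 3384, n = 7120; a·n₀/n = 547·3384/7120 = 259.9787; c·n₁/n = 1292·3736/7120 = 677.9371
RR_MH = (66.6475 + 259.9787) / (196.0562 + 677.9371) = 326.6261 / 873.9933 = 0.37372

0.37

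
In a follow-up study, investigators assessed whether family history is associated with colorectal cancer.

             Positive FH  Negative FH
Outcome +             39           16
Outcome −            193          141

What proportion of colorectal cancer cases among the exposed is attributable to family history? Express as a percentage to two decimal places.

Reading the table with exposure as columns: a = 39 (Positive FH, case), b = 193 (Positive FH, non-case), c = 16 (Negative FH, case), d = 141.
Risk in exposed = 39/232 = 0.16810; risk in unexposed = 16/157 = 0.10191.
RR = 0.16810/0.10191 = 1.64952
AR% = (RR − 1)/RR × 100 = (1.64952 − 1)/1.64952 × 100 = 39.3761%

39.38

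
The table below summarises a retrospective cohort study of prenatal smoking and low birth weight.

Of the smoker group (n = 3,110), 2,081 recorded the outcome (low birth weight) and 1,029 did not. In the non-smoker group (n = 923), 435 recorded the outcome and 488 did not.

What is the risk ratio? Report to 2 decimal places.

From the description: a = 2081, b = 1029, c = 435, d = 488.
Risk in exposed = 2081/3110 = 0.66913; risk in unexposed = 435/923 = 0.47129.
RR = 0.66913 / 0.47129 = 1.41979
The risk among the exposed is 1.42 times that among the unexposed.

1.42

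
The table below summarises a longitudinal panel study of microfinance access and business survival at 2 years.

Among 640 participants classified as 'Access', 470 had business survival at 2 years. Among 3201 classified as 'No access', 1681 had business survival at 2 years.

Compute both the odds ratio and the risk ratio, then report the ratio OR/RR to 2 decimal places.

1.79

From the description: a = 470, b = 170, c = 1681, d = 1520.
OR = (470·1520)/(170·1681) = 714400/285770 = 2.49991
Risk in exposed = 470/640 = 0.73438; risk in unexposed = 1681/3201 = 0.52515; RR = 1.39841
OR/RR = 2.49991 / 1.39841 = 1.78768
The outcome is not rare, so the OR lies further from 1 than the RR.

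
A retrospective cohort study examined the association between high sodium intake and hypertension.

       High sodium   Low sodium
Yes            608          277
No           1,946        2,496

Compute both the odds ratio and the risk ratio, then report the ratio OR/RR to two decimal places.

1.18

Reading the table with exposure as columns: a = 608 (High sodium, case), b = 1946 (High sodium, non-case), c = 277 (Low sodium, case), d = 2496.
OR = (608·2496)/(1946·277) = 1517568/539042 = 2.81531
Risk in exposed = 608/2554 = 0.23806; risk in unexposed = 277/2773 = 0.09989; RR = 2.38316
OR/RR = 2.81531 / 2.38316 = 1.18133
The outcome is not rare, so the OR lies further from 1 than the RR.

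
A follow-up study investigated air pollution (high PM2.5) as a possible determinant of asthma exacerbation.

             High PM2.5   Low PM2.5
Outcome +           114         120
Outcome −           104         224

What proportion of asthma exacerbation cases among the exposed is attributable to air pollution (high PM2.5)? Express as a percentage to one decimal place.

Reading the table with exposure as columns: a = 114 (High PM2.5, case), b = 104 (High PM2.5, non-case), c = 120 (Low PM2.5, case), d = 224.
Risk in exposed = 114/218 = 0.52294; risk in unexposed = 120/344 = 0.34884.
RR = 0.52294/0.34884 = 1.49908
AR% = (RR − 1)/RR × 100 = (1.49908 − 1)/1.49908 × 100 = 33.2925%

33.3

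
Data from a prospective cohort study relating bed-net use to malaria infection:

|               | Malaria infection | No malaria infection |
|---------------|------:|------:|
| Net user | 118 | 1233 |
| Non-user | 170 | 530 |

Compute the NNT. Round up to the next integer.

7

Risk in treated group = 118/1351 = 0.08734; risk in control = 170/700 = 0.24286.
Absolute risk reduction = 0.24286 − 0.08734 = 0.15551
NNT = 1 / ARR = 1 / 0.15551 = 6.430 → round up → 7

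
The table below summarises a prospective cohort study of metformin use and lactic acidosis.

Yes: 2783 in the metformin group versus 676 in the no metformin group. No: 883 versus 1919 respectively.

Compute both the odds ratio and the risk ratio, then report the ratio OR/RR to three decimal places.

From the description: a = 2783, b = 883, c = 676, d = 1919.
OR = (2783·1919)/(883·676) = 5340577/596908 = 8.94707
Risk in exposed = 2783/3666 = 0.75914; risk in unexposed = 676/2595 = 0.26050; RR = 2.91415
OR/RR = 8.94707 / 2.91415 = 3.07022
The outcome is not rare, so the OR lies further from 1 than the RR.

3.070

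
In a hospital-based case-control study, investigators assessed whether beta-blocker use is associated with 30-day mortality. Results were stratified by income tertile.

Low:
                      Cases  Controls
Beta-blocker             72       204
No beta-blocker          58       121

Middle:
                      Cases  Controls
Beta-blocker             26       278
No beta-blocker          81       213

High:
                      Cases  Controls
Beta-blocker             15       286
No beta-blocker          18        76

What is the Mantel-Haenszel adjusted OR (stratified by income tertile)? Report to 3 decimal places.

0.408

OR_MH = Σ(aᵢdᵢ/nᵢ) / Σ(bᵢcᵢ/nᵢ), where nᵢ is the stratum total.
Stratum 1 (Low): n = 455; a·d/n = 72·121/455 = 19.1473; b·c/n = 204·58/455 = 26.0044
Stratum 2 (Middle): n = 598; a·d/n = 26·213/598 = 9.2609; b·c/n = 278·81/598 = 37.6555
Stratum 3 (High): n = 395; a·d/n = 15·76/395 = 2.8861; b·c/n = 286·18/395 = 13.0329
OR_MH = (19.1473 + 9.2609 + 2.8861) / (26.0044 + 37.6555 + 13.0329) = 31.2942 / 76.6928 = 0.40805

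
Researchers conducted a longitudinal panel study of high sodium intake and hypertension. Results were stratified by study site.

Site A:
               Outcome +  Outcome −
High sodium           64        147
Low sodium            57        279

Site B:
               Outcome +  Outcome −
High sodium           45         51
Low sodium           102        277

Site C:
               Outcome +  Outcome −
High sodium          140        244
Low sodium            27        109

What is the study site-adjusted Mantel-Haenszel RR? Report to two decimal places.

1.79

RR_MH = Σ(aᵢ·n₀ᵢ/nᵢ) / Σ(cᵢ·n₁ᵢ/nᵢ), with n₁ᵢ = aᵢ+bᵢ (exposed), n₀ᵢ = cᵢ+dᵢ (unexposed), nᵢ = n₁ᵢ+n₀ᵢ.
Stratum 1 (Site A): n₁ = 211, n₀ = 336, n = 547; a·n₀/n = 64·336/547 = 39.3126; c·n₁/n = 57·211/547 = 21.9872
Stratum 2 (Site B): n₁ = 96, n₀ = 379, n = 475; a·n₀/n = 45·379/475 = 35.9053; c·n₁/n = 102·96/475 = 20.6147
Stratum 3 (Site C): n₁ = 384, n₀ = 136, n = 520; a·n₀/n = 140·136/520 = 36.6154; c·n₁/n = 27·384/520 = 19.9385
RR_MH = (39.3126 + 35.9053 + 36.6154) / (21.9872 + 20.6147 + 19.9385) = 111.8333 / 62.5404 = 1.78818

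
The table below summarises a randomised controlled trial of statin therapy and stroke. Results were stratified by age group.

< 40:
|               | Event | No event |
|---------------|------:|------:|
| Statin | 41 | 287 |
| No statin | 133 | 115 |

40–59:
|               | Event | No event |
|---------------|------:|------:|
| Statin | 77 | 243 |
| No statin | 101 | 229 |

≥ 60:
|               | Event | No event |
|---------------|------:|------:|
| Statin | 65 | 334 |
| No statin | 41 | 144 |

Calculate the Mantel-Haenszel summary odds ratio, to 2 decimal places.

OR_MH = Σ(aᵢdᵢ/nᵢ) / Σ(bᵢcᵢ/nᵢ), where nᵢ is the stratum total.
Stratum 1 (< 40): n = 576; a·d/n = 41·115/576 = 8.1858; b·c/n = 287·133/576 = 66.2691
Stratum 2 (40–59): n = 650; a·d/n = 77·229/650 = 27.1277; b·c/n = 243·101/650 = 37.7585
Stratum 3 (≥ 60): n = 584; a·d/n = 65·144/584 = 16.0274; b·c/n = 334·41/584 = 23.4486
OR_MH = (8.1858 + 27.1277 + 16.0274) / (66.2691 + 37.7585 + 23.4486) = 51.3409 / 127.4762 = 0.40275

0.40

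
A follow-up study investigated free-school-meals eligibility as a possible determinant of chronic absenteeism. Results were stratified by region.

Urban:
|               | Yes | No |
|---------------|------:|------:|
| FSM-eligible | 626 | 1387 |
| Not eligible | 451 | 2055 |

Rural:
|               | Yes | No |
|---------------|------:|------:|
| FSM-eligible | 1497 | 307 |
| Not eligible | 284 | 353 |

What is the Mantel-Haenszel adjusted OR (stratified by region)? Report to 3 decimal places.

2.878

OR_MH = Σ(aᵢdᵢ/nᵢ) / Σ(bᵢcᵢ/nᵢ), where nᵢ is the stratum total.
Stratum 1 (Urban): n = 4519; a·d/n = 626·2055/4519 = 284.6714; b·c/n = 1387·451/4519 = 138.4238
Stratum 2 (Rural): n = 2441; a·d/n = 1497·353/2441 = 216.4855; b·c/n = 307·284/2441 = 35.7181
OR_MH = (284.6714 + 216.4855) / (138.4238 + 35.7181) = 501.1568 / 174.1419 = 2.87786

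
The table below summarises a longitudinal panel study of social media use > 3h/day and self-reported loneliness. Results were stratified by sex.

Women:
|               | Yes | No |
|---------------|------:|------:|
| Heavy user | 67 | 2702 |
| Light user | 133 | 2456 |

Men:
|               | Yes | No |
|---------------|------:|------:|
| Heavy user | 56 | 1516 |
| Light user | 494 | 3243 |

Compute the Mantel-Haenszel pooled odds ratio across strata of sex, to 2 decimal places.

0.31

OR_MH = Σ(aᵢdᵢ/nᵢ) / Σ(bᵢcᵢ/nᵢ), where nᵢ is the stratum total.
Stratum 1 (Women): n = 5358; a·d/n = 67·2456/5358 = 30.7115; b·c/n = 2702·133/5358 = 67.0709
Stratum 2 (Men): n = 5309; a·d/n = 56·3243/5309 = 34.2076; b·c/n = 1516·494/5309 = 141.0631
OR_MH = (30.7115 + 34.2076) / (67.0709 + 141.0631) = 64.9190 / 208.1340 = 0.31191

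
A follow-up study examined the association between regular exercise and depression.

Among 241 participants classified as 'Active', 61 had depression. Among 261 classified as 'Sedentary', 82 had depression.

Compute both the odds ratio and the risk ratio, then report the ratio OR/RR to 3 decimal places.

0.918

From the description: a = 61, b = 180, c = 82, d = 179.
OR = (61·179)/(180·82) = 10919/14760 = 0.73977
Risk in exposed = 61/241 = 0.25311; risk in unexposed = 82/261 = 0.31418; RR = 0.80564
OR/RR = 0.73977 / 0.80564 = 0.91824
The outcome is not rare, so the OR lies further from 1 than the RR.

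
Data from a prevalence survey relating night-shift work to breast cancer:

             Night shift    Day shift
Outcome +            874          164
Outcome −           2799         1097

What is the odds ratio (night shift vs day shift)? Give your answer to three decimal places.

Reading the table with exposure as columns: a = 874 (Night shift, case), b = 2799 (Night shift, non-case), c = 164 (Day shift, case), d = 1097.
OR = (a·d)/(b·c) = (874 × 1097) / (2799 × 164) = 958778 / 459036 = 2.08868
The odds of breast cancer are about 2.09 times as high in the night shift group.

2.089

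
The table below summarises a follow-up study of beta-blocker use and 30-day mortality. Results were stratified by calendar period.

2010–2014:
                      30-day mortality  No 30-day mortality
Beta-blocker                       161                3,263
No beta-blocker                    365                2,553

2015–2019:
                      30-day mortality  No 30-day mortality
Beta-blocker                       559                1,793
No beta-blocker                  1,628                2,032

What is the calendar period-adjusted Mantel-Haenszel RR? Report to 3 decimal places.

RR_MH = Σ(aᵢ·n₀ᵢ/nᵢ) / Σ(cᵢ·n₁ᵢ/nᵢ), with n₁ᵢ = aᵢ+bᵢ (exposed), n₀ᵢ = cᵢ+dᵢ (unexposed), nᵢ = n₁ᵢ+n₀ᵢ.
Stratum 1 (2010–2014): n₁ = 3424, n₀ = 2918, n = 6342; a·n₀/n = 161·2918/6342 = 74.0773; c·n₁/n = 365·3424/6342 = 197.0609
Stratum 2 (2015–2019): n₁ = 2352, n₀ = 3660, n = 6012; a·n₀/n = 559·3660/6012 = 340.3094; c·n₁/n = 1628·2352/6012 = 636.9022
RR_MH = (74.0773 + 340.3094) / (197.0609 + 636.9022) = 414.3866 / 833.9631 = 0.49689

0.497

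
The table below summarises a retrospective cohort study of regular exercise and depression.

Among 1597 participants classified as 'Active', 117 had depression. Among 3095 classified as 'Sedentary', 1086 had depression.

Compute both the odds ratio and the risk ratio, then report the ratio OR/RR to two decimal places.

From the description: a = 117, b = 1480, c = 1086, d = 2009.
OR = (117·2009)/(1480·1086) = 235053/1607280 = 0.14624
Risk in exposed = 117/1597 = 0.07326; risk in unexposed = 1086/3095 = 0.35089; RR = 0.20879
OR/RR = 0.14624 / 0.20879 = 0.70043
The outcome is not rare, so the OR lies further from 1 than the RR.

0.70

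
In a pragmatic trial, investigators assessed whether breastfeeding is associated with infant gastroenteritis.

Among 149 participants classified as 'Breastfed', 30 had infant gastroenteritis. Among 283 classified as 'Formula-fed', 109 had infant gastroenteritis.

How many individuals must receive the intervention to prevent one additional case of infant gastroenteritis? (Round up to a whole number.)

Risk in treated group = 30/149 = 0.20134; risk in control = 109/283 = 0.38516.
Absolute risk reduction = 0.38516 − 0.20134 = 0.18382
NNT = 1 / ARR = 1 / 0.18382 = 5.440 → round up → 6

6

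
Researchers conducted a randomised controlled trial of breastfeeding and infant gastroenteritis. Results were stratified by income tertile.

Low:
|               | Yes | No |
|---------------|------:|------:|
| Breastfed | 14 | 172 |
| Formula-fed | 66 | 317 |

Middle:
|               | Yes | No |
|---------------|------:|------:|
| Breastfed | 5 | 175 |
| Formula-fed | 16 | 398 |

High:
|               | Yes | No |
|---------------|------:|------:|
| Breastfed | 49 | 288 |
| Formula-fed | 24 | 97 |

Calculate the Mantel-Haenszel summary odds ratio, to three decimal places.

0.541

OR_MH = Σ(aᵢdᵢ/nᵢ) / Σ(bᵢcᵢ/nᵢ), where nᵢ is the stratum total.
Stratum 1 (Low): n = 569; a·d/n = 14·317/569 = 7.7996; b·c/n = 172·66/569 = 19.9508
Stratum 2 (Middle): n = 594; a·d/n = 5·398/594 = 3.3502; b·c/n = 175·16/594 = 4.7138
Stratum 3 (High): n = 458; a·d/n = 49·97/458 = 10.3777; b·c/n = 288·24/458 = 15.0917
OR_MH = (7.7996 + 3.3502 + 10.3777) / (19.9508 + 4.7138 + 15.0917) = 21.5275 / 39.7563 = 0.54149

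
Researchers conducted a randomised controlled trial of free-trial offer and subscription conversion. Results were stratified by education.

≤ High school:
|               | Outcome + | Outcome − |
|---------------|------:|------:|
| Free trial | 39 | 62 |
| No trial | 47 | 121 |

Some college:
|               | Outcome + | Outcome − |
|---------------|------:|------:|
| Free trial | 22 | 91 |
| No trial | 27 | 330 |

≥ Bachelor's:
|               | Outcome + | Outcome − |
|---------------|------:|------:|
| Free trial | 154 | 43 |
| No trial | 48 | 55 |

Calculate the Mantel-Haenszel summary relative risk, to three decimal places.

1.688

RR_MH = Σ(aᵢ·n₀ᵢ/nᵢ) / Σ(cᵢ·n₁ᵢ/nᵢ), with n₁ᵢ = aᵢ+bᵢ (exposed), n₀ᵢ = cᵢ+dᵢ (unexposed), nᵢ = n₁ᵢ+n₀ᵢ.
Stratum 1 (≤ High school): n₁ = 101, n₀ = 168, n = 269; a·n₀/n = 39·168/269 = 24.3569; c·n₁/n = 47·101/269 = 17.6468
Stratum 2 (Some college): n₁ = 113, n₀ = 357, n = 470; a·n₀/n = 22·357/470 = 16.7106; c·n₁/n = 27·113/470 = 6.4915
Stratum 3 (≥ Bachelor's): n₁ = 197, n₀ = 103, n = 300; a·n₀/n = 154·103/300 = 52.8733; c·n₁/n = 48·197/300 = 31.5200
RR_MH = (24.3569 + 16.7106 + 52.8733) / (17.6468 + 6.4915 + 31.5200) = 93.9408 / 55.6583 = 1.68781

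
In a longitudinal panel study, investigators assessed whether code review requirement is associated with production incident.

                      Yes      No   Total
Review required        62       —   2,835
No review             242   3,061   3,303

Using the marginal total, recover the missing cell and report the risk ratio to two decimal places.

The missing cell is in the exposed row: 2835 − 62 = 2773.
So a = 62, b = 2773, c = 242, d = 3061.
RR = [a/(a+b)] / [c/(c+d)] = (62/2835) / (242/3303) = 0.02187/0.07327 = 0.29849

0.30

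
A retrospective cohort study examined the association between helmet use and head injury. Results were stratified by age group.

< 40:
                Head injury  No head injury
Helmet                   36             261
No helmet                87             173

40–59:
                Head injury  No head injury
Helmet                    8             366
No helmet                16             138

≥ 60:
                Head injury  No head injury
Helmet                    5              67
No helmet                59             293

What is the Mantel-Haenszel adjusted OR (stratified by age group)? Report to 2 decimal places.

0.27

OR_MH = Σ(aᵢdᵢ/nᵢ) / Σ(bᵢcᵢ/nᵢ), where nᵢ is the stratum total.
Stratum 1 (< 40): n = 557; a·d/n = 36·173/557 = 11.1813; b·c/n = 261·87/557 = 40.7666
Stratum 2 (40–59): n = 528; a·d/n = 8·138/528 = 2.0909; b·c/n = 366·16/528 = 11.0909
Stratum 3 (≥ 60): n = 424; a·d/n = 5·293/424 = 3.4552; b·c/n = 67·59/424 = 9.3231
OR_MH = (11.1813 + 2.0909 + 3.4552) / (40.7666 + 11.0909 + 9.3231) = 16.7274 / 61.1806 = 0.27341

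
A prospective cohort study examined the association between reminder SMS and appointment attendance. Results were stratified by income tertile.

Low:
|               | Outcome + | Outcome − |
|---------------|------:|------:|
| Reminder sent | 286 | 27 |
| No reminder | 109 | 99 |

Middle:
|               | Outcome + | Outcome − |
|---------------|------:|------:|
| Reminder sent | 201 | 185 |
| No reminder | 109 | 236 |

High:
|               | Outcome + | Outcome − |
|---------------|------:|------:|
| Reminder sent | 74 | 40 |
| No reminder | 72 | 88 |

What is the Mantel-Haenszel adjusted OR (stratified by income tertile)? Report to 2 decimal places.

3.27

OR_MH = Σ(aᵢdᵢ/nᵢ) / Σ(bᵢcᵢ/nᵢ), where nᵢ is the stratum total.
Stratum 1 (Low): n = 521; a·d/n = 286·99/521 = 54.3455; b·c/n = 27·109/521 = 5.6488
Stratum 2 (Middle): n = 731; a·d/n = 201·236/731 = 64.8919; b·c/n = 185·109/731 = 27.5855
Stratum 3 (High): n = 274; a·d/n = 74·88/274 = 23.7664; b·c/n = 40·72/274 = 10.5109
OR_MH = (54.3455 + 64.8919 + 23.7664) / (5.6488 + 27.5855 + 10.5109) = 143.0038 / 43.7452 = 3.26902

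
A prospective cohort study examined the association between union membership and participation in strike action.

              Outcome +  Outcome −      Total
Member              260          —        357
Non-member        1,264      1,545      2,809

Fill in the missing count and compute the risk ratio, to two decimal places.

The missing cell is in the exposed row: 357 − 260 = 97.
So a = 260, b = 97, c = 1264, d = 1545.
RR = [a/(a+b)] / [c/(c+d)] = (260/357) / (1264/2809) = 0.72829/0.44998 = 1.61849

1.62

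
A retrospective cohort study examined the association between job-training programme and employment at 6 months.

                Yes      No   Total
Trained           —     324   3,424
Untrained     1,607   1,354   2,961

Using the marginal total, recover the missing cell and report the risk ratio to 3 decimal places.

1.668

The missing cell is in the exposed row: 3424 − 324 = 3100.
So a = 3100, b = 324, c = 1607, d = 1354.
RR = [a/(a+b)] / [c/(c+d)] = (3100/3424) / (1607/2961) = 0.90537/0.54272 = 1.66821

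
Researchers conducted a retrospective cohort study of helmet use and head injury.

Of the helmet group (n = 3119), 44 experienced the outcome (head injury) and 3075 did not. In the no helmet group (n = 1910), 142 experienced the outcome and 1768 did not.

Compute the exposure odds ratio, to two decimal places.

From the description: a = 44, b = 3075, c = 142, d = 1768.
OR = (a·d)/(b·c) = (44 × 1768) / (3075 × 142) = 77792 / 436650 = 0.17816
Exposure is associated with lower odds of head injury (OR = 0.18 < 1).

0.18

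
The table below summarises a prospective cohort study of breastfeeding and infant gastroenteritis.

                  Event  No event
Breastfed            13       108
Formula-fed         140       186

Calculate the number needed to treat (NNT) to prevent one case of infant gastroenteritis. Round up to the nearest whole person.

4

Risk in treated group = 13/121 = 0.10744; risk in control = 140/326 = 0.42945.
Absolute risk reduction = 0.42945 − 0.10744 = 0.32201
NNT = 1 / ARR = 1 / 0.32201 = 3.105 → round up → 4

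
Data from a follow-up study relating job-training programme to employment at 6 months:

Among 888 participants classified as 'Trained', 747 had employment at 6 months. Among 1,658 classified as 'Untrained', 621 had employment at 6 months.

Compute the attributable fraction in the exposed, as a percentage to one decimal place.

55.5

From the description: a = 747, b = 141, c = 621, d = 1037.
Risk in exposed = 747/888 = 0.84122; risk in unexposed = 621/1658 = 0.37455.
RR = 0.84122/0.37455 = 2.24595
AR% = (RR − 1)/RR × 100 = (2.24595 − 1)/2.24595 × 100 = 55.4755%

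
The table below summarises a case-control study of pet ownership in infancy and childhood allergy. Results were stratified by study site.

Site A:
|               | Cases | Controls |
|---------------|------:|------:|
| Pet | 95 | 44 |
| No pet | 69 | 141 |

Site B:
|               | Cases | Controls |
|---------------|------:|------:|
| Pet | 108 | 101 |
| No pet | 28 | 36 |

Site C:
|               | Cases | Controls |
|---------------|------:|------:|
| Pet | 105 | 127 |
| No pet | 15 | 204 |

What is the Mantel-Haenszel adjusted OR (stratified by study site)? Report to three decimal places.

OR_MH = Σ(aᵢdᵢ/nᵢ) / Σ(bᵢcᵢ/nᵢ), where nᵢ is the stratum total.
Stratum 1 (Site A): n = 349; a·d/n = 95·141/349 = 38.3811; b·c/n = 44·69/349 = 8.6991
Stratum 2 (Site B): n = 273; a·d/n = 108·36/273 = 14.2418; b·c/n = 101·28/273 = 10.3590
Stratum 3 (Site C): n = 451; a·d/n = 105·204/451 = 47.4945; b·c/n = 127·15/451 = 4.2239
OR_MH = (38.3811 + 14.2418 + 47.4945) / (8.6991 + 10.3590 + 4.2239) = 100.1173 / 23.2821 = 4.30019

4.300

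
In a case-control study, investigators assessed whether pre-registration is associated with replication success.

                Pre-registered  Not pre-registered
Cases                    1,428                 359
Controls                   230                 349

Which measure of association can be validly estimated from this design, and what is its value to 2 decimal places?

Reading the table with exposure as columns: a = 1428 (Pre-registered, case), b = 230 (Pre-registered, non-case), c = 359 (Not pre-registered, case), d = 349.
This is a case-control study: participants were sampled on outcome status, so risks in the source population cannot be estimated directly — relative risk is not valid here. The odds ratio is the appropriate measure.
OR = (a·d)/(b·c) = (1428 × 349) / (230 × 359) = 498372 / 82570 = 6.03575

6.04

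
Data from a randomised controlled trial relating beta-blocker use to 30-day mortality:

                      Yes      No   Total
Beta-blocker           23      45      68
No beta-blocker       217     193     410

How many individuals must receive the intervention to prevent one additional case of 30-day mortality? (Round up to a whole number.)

Risk in treated group = 23/68 = 0.33824; risk in control = 217/410 = 0.52927.
Absolute risk reduction = 0.52927 − 0.33824 = 0.19103
NNT = 1 / ARR = 1 / 0.19103 = 5.235 → round up → 6

6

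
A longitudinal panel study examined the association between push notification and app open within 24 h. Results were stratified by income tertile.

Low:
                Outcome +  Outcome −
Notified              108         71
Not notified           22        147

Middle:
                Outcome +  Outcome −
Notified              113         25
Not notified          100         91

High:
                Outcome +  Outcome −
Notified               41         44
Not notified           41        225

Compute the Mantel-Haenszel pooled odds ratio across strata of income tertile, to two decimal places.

OR_MH = Σ(aᵢdᵢ/nᵢ) / Σ(bᵢcᵢ/nᵢ), where nᵢ is the stratum total.
Stratum 1 (Low): n = 348; a·d/n = 108·147/348 = 45.6207; b·c/n = 71·22/348 = 4.4885
Stratum 2 (Middle): n = 329; a·d/n = 113·91/329 = 31.2553; b·c/n = 25·100/329 = 7.5988
Stratum 3 (High): n = 351; a·d/n = 41·225/351 = 26.2821; b·c/n = 44·41/351 = 5.1396
OR_MH = (45.6207 + 31.2553 + 26.2821) / (4.4885 + 7.5988 + 5.1396) = 103.1581 / 17.2269 = 5.98820

5.99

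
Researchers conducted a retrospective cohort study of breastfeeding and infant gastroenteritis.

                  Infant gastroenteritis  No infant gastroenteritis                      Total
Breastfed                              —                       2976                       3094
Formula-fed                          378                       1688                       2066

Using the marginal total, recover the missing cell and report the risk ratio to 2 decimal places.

The missing cell is in the exposed row: 3094 − 2976 = 118.
So a = 118, b = 2976, c = 378, d = 1688.
RR = [a/(a+b)] / [c/(c+d)] = (118/3094) / (378/2066) = 0.03814/0.18296 = 0.20845

0.21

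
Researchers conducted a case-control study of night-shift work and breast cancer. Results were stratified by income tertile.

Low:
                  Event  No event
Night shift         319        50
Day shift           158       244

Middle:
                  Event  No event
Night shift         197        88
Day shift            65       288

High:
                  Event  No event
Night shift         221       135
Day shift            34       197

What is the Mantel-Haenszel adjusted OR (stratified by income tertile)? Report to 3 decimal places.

OR_MH = Σ(aᵢdᵢ/nᵢ) / Σ(bᵢcᵢ/nᵢ), where nᵢ is the stratum total.
Stratum 1 (Low): n = 771; a·d/n = 319·244/771 = 100.9546; b·c/n = 50·158/771 = 10.2464
Stratum 2 (Middle): n = 638; a·d/n = 197·288/638 = 88.9279; b·c/n = 88·65/638 = 8.9655
Stratum 3 (High): n = 587; a·d/n = 221·197/587 = 74.1687; b·c/n = 135·34/587 = 7.8194
OR_MH = (100.9546 + 88.9279 + 74.1687) / (10.2464 + 8.9655 + 7.8194) = 264.0512 / 27.0314 = 9.76832

9.768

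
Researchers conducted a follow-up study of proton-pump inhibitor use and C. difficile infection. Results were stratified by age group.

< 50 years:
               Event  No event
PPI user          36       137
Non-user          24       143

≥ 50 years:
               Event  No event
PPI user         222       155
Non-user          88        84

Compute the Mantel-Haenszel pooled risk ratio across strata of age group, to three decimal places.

1.201

RR_MH = Σ(aᵢ·n₀ᵢ/nᵢ) / Σ(cᵢ·n₁ᵢ/nᵢ), with n₁ᵢ = aᵢ+bᵢ (exposed), n₀ᵢ = cᵢ+dᵢ (unexposed), nᵢ = n₁ᵢ+n₀ᵢ.
Stratum 1 (< 50 years): n₁ = 173, n₀ = 167, n = 340; a·n₀/n = 36·167/340 = 17.6824; c·n₁/n = 24·173/340 = 12.2118
Stratum 2 (≥ 50 years): n₁ = 377, n₀ = 172, n = 549; a·n₀/n = 222·172/549 = 69.5519; c·n₁/n = 88·377/549 = 60.4299
RR_MH = (17.6824 + 69.5519) / (12.2118 + 60.4299) = 87.2343 / 72.6416 = 1.20089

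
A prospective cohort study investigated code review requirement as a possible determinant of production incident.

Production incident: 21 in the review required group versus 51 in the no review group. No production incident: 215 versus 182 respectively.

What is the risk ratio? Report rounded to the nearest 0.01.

0.41

From the description: a = 21, b = 215, c = 51, d = 182.
Risk in exposed = 21/236 = 0.08898; risk in unexposed = 51/233 = 0.21888.
RR = 0.08898 / 0.21888 = 0.40653
The risk is 59% lower among the exposed than among the unexposed.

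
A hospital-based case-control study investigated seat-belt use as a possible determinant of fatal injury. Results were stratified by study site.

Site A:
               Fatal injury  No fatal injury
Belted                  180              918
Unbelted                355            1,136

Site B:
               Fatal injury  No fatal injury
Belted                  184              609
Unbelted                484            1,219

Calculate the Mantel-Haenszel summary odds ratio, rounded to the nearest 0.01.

0.69

OR_MH = Σ(aᵢdᵢ/nᵢ) / Σ(bᵢcᵢ/nᵢ), where nᵢ is the stratum total.
Stratum 1 (Site A): n = 2589; a·d/n = 180·1136/2589 = 78.9803; b·c/n = 918·355/2589 = 125.8749
Stratum 2 (Site B): n = 2496; a·d/n = 184·1219/2496 = 89.8622; b·c/n = 609·484/2496 = 118.0913
OR_MH = (78.9803 + 89.8622) / (125.8749 + 118.0913) = 168.8425 / 243.9662 = 0.69207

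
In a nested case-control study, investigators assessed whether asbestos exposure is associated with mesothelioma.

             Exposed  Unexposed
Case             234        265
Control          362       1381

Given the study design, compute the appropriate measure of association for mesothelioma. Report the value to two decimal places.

3.37

Reading the table with exposure as columns: a = 234 (Exposed, case), b = 362 (Exposed, non-case), c = 265 (Unexposed, case), d = 1381.
This is a nested case-control study: participants were sampled on outcome status, so risks in the source population cannot be estimated directly — relative risk is not valid here. The odds ratio is the appropriate measure.
OR = (a·d)/(b·c) = (234 × 1381) / (362 × 265) = 323154 / 95930 = 3.36864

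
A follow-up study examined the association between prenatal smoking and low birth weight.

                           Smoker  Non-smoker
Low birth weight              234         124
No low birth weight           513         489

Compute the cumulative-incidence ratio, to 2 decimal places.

1.55

Reading the table with exposure as columns: a = 234 (Smoker, case), b = 513 (Smoker, non-case), c = 124 (Non-smoker, case), d = 489.
Risk in exposed = 234/747 = 0.31325; risk in unexposed = 124/613 = 0.20228.
RR = 0.31325 / 0.20228 = 1.54858
The risk among the exposed is 1.55 times that among the unexposed.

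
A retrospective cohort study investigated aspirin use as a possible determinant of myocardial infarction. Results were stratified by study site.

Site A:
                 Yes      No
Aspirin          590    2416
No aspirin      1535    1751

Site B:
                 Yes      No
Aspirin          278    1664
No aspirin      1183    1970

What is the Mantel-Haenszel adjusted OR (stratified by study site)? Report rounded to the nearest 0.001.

OR_MH = Σ(aᵢdᵢ/nᵢ) / Σ(bᵢcᵢ/nᵢ), where nᵢ is the stratum total.
Stratum 1 (Site A): n = 6292; a·d/n = 590·1751/6292 = 164.1910; b·c/n = 2416·1535/6292 = 589.4088
Stratum 2 (Site B): n = 5095; a·d/n = 278·1970/5095 = 107.4897; b·c/n = 1664·1183/5095 = 386.3615
OR_MH = (164.1910 + 107.4897) / (589.4088 + 386.3615) = 271.6807 / 975.7703 = 0.27843

0.278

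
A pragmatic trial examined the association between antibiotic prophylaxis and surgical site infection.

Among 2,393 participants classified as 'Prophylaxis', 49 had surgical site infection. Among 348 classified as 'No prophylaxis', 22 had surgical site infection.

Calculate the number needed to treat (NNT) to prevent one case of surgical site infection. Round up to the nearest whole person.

Risk in treated group = 49/2393 = 0.02048; risk in control = 22/348 = 0.06322.
Absolute risk reduction = 0.06322 − 0.02048 = 0.04274
NNT = 1 / ARR = 1 / 0.04274 = 23.396 → round up → 24

24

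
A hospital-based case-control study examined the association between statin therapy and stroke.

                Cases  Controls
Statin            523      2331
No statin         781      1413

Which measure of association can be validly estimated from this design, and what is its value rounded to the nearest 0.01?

0.41

Cells: a = 523, b = 2331, c = 781, d = 1413.
This is a hospital-based case-control study: participants were sampled on outcome status, so risks in the source population cannot be estimated directly — relative risk is not valid here. The odds ratio is the appropriate measure.
OR = (a·d)/(b·c) = (523 × 1413) / (2331 × 781) = 738999 / 1820511 = 0.40593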